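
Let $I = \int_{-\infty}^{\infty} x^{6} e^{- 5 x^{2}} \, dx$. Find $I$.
$\frac{3 \sqrt{5} \sqrt{\pi}}{1000}$

Consider the simpler parametrised integral
$$J(a) = \int_{-\infty}^{\infty} e^{- a x^{2}} \, dx = \frac{\sqrt{\pi}}{\sqrt{a}}.$$

Differentiating under the integral sign brings down a factor of $(-x^2)$:
$$\frac{dJ}{da} = \int_{-\infty}^{\infty} - x^{2} e^{- a x^{2}} \, dx = - \frac{\sqrt{\pi}}{2 a^{\frac{3}{2}}}.$$

Repeating $3$ times in total — each differentiation brings down another $(-x^2)$ — gives
$$\frac{d^{3}J}{da^{3}} = \int_{-\infty}^{\infty} - x^{6} e^{- a x^{2}} \, dx = - \frac{15 \sqrt{\pi}}{8 a^{\frac{7}{2}}},$$
and the integrand here is $(-1)^{3}$ times the target integrand, so $I = (-1)^{3}\,\frac{d^{3}J}{da^{3}} = \frac{15 \sqrt{\pi}}{8 a^{\frac{7}{2}}}$.

Setting $a = 5$:
$$I = \frac{3 \sqrt{5} \sqrt{\pi}}{1000}.$$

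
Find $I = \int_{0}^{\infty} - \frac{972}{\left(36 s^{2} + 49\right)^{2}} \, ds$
$- \frac{81 \pi}{686}$

Begin with the known result
$$J(a) = \int_{0}^{\infty} - \frac{3}{4 \left(a^{2} + s^{2}\right)} \, ds = - \frac{3 \pi}{8 a}.$$

Differentiating under the integral sign with respect to $a$,
$$\frac{dJ}{da} = \int_{0}^{\infty} \frac{3 a}{2 \left(a^{2} + s^{2}\right)^{2}} \, ds = \frac{3 \pi}{8 a^{2}},$$
so $\int_{0}^{\infty} - \frac{3}{4 \left(a^{2} + s^{2}\right)^{2}} \, ds = - \frac{3 \pi}{16 a^{3}}$.

Setting $a = \frac{7}{6}$:
$$I = - \frac{81 \pi}{686}.$$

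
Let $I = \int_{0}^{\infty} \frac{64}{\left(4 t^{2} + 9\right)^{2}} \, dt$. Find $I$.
$\frac{8 \pi}{27}$

Recall the elementary integral
$$J(a) = \int_{0}^{\infty} \frac{4}{a^{2} + t^{2}} \, dt = \frac{2 \pi}{a}.$$

Differentiating under the integral sign with respect to $a$,
$$\frac{dJ}{da} = \int_{0}^{\infty} - \frac{8 a}{\left(a^{2} + t^{2}\right)^{2}} \, dt = - \frac{2 \pi}{a^{2}},$$
so $\int_{0}^{\infty} \frac{4}{\left(a^{2} + t^{2}\right)^{2}} \, dt = \frac{\pi}{a^{3}}$.

Setting $a = \frac{3}{2}$:
$$I = \frac{8 \pi}{27}.$$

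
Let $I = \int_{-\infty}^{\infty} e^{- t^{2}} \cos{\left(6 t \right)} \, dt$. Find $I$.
$\frac{\sqrt{\pi}}{e^{9}}$

Treat the cosine frequency as a parameter and define $I(b) = \int_{-\infty}^{\infty} e^{- t^{2}} \cos{\left(b t \right)} \, dt$.

Differentiating under the integral sign,
$$I'(b) = \int_{-\infty}^{\infty} - t e^{- t^{2}} \sin{\left(b t \right)} \, dt.$$

Integrate $\int_{-\infty}^{\infty} t \sin(b t)\, e^{- t^{2}}\, dt$ by parts with $u = \sin(b t)$ and $dv = t\, e^{- t^{2}}\, dt$, giving $v = - \frac{e^{- t^{2}}}{2}$. The boundary term vanishes and
$$\int_{-\infty}^{\infty} t \sin(b t)\, e^{- t^{2}}\, dt = \frac{b}{2} \int_{-\infty}^{\infty} \cos(b t)\, e^{- t^{2}}\, dt,$$
so $I'(b) = - \frac{b}{2}\, I(b)$.

This is a separable first-order ODE; solving with the initial condition $I(0) = \int_{-\infty}^{\infty} e^{- t^{2}}\,dt = \sqrt{\pi}$ gives
$$I(b) = \sqrt{\pi} e^{- \frac{b^{2}}{4}}.$$

Setting $b = 6$:
$$I = \frac{\sqrt{\pi}}{e^{9}}.$$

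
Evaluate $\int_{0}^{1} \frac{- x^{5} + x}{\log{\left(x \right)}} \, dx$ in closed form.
$- \log{\left(3 \right)}$

Replace the exponent $1$ by a parameter $a$: let $I(a) = \int_{0}^{1} \frac{- x^{5} + x^{a}}{\log{\left(x \right)}} \, dx$.

Since $\dfrac{\partial}{\partial a}\,x^{a} = x^{a} \ln x$, the $\ln x$ in the denominator cancels and
$$\frac{dI}{da} = \int_{0}^{1} x^{a} \, dx = \left[\frac{x^{a+1}}{a+1}\right]_0^1 = \frac{1}{a + 1}.$$

Integrating with respect to $a$ gives $I(a) = \log{\left(\frac{a}{6} + \frac{1}{6} \right)} + C$.

At $a = 5$ the integrand is identically $0$, so $I(5) = 0$. The closed form gives $0$, hence $C = 0$.

Setting $a = 1$:
$$I = - \log{\left(3 \right)}.$$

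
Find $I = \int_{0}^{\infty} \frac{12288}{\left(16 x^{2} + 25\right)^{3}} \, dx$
$\frac{576 \pi}{3125}$

Begin with the known result
$$J(a) = \int_{0}^{\infty} \frac{3}{a^{2} + x^{2}} \, dx = \frac{3 \pi}{2 a}.$$

Differentiating under the integral sign with respect to $a$,
$$\frac{dJ}{da} = \int_{0}^{\infty} - \frac{6 a}{\left(a^{2} + x^{2}\right)^{2}} \, dx = - \frac{3 \pi}{2 a^{2}},$$
so $\int_{0}^{\infty} \frac{3}{\left(a^{2} + x^{2}\right)^{2}} \, dx = \frac{3 \pi}{4 a^{3}}$.

Repeating — each differentiation of $1/(x^2+a^2)^j$ produces $-2ja/(x^2+a^2)^{j+1}$ — and dividing through by $-2ja$ at each step yields, after $2$ differentiations in total,
$$\int_{0}^{\infty} \frac{3}{\left(a^{2} + x^{2}\right)^{3}} \, dx = \frac{9 \pi}{16 a^{5}}.$$

Setting $a = \frac{5}{4}$:
$$I = \frac{576 \pi}{3125}.$$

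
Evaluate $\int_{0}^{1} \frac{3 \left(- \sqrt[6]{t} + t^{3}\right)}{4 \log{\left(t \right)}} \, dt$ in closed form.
$\log{\left(\frac{4 \sqrt[4]{14} \cdot 3^{\frac{3}{4}}}{7} \right)}$

Introduce a parameter $a$ in the exponent: let $I(a) = \int_{0}^{1} \frac{3 \left(- \sqrt[6]{t} + t^{a}\right)}{4 \log{\left(t \right)}} \, dt$.

Since $\dfrac{\partial}{\partial a}\,t^{a} = t^{a} \ln t$, the $\ln t$ in the denominator cancels and
$$\frac{dI}{da} = \int_{0}^{1} \frac{3}{4} t^{a} \, dt = \frac{3}{4} \left[\frac{t^{a+1}}{a+1}\right]_0^1 = \frac{3}{4 \left(a + 1\right)}.$$

Integrating with respect to $a$ gives $I(a) = \log{\left(\frac{6^{\frac{3}{4}} \sqrt[4]{7} \left(a + 1\right)^{\frac{3}{4}}}{7} \right)} + C$.

At $a = \frac{1}{6}$ the integrand is identically $0$, so $I(\frac{1}{6}) = 0$. The closed form gives $0$, hence $C = 0$.

Setting $a = 3$:
$$I = \log{\left(\frac{4 \sqrt[4]{14} \cdot 3^{\frac{3}{4}}}{7} \right)}.$$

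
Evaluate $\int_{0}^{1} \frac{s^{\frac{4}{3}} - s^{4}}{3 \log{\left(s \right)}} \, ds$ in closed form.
$- \frac{\log{\left(5 \right)}}{3} - \frac{\log{\left(3 \right)}}{3} + \frac{\log{\left(7 \right)}}{3}$

Replace the exponent $4$ by a parameter $a$: let $I(a) = \int_{0}^{1} \frac{s^{\frac{4}{3}} - s^{a}}{3 \log{\left(s \right)}} \, ds$.

Since $\dfrac{\partial}{\partial a}\,s^{a} = s^{a} \ln s$, the $\ln s$ in the denominator cancels and
$$\frac{dI}{da} = \int_{0}^{1} - \frac{1}{3} s^{a} \, ds = - \frac{1}{3} \left[\frac{s^{a+1}}{a+1}\right]_0^1 = - \frac{1}{3 a + 3}.$$

Integrating with respect to $a$ gives $I(a) = - \frac{\log{\left(a + 1 \right)}}{3} - \frac{\log{\left(3 \right)}}{3} + \frac{\log{\left(7 \right)}}{3} + C$.

At $a = \frac{4}{3}$ the integrand is identically $0$, so $I(\frac{4}{3}) = 0$. The closed form gives $0$, hence $C = 0$.

Setting $a = 4$:
$$I = - \frac{\log{\left(5 \right)}}{3} - \frac{\log{\left(3 \right)}}{3} + \frac{\log{\left(7 \right)}}{3}.$$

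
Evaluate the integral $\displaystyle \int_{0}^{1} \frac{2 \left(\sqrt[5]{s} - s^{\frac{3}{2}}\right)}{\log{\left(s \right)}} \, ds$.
$- \log{\left(\frac{625}{144} \right)}$

Replace the exponent $\frac{3}{2}$ by a parameter $a$: let $I(a) = \int_{0}^{1} \frac{2 \left(\sqrt[5]{s} - s^{a}\right)}{\log{\left(s \right)}} \, ds$.

Since $\dfrac{\partial}{\partial a}\,s^{a} = s^{a} \ln s$, the $\ln s$ in the denominator cancels and
$$\frac{dI}{da} = \int_{0}^{1} -2 s^{a} \, ds = -2 \left[\frac{s^{a+1}}{a+1}\right]_0^1 = - \frac{2}{a + 1}.$$

Integrating with respect to $a$ gives $I(a) = - \log{\left(\frac{25 \left(a + 1\right)^{2}}{36} \right)} + C$.

At $a = \frac{1}{5}$ the integrand is identically $0$, so $I(\frac{1}{5}) = 0$. The closed form gives $0$, hence $C = 0$.

Setting $a = \frac{3}{2}$:
$$I = - \log{\left(\frac{625}{144} \right)}.$$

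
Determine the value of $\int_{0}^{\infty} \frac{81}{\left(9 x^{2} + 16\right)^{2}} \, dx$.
$\frac{27 \pi}{256}$

Recall the elementary integral
$$J(a) = \int_{0}^{\infty} \frac{1}{a^{2} + x^{2}} \, dx = \frac{\pi}{2 a}.$$

Differentiating under the integral sign with respect to $a$,
$$\frac{dJ}{da} = \int_{0}^{\infty} - \frac{2 a}{\left(a^{2} + x^{2}\right)^{2}} \, dx = - \frac{\pi}{2 a^{2}},$$
so $\int_{0}^{\infty} \frac{1}{\left(a^{2} + x^{2}\right)^{2}} \, dx = \frac{\pi}{4 a^{3}}$.

Setting $a = \frac{4}{3}$:
$$I = \frac{27 \pi}{256}.$$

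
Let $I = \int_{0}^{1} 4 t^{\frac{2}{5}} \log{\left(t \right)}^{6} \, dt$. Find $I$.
$\frac{225000000}{823543}$

Consider the simpler parametrised integral
$$J(a) = \int_{0}^{1} 4 t^{a} \, dt = \frac{4}{a + 1}.$$

Differentiating under the integral sign brings down a factor of $\ln t$:
$$\frac{dJ}{da} = \int_{0}^{1} 4 t^{a} \log{\left(t \right)} \, dt = - \frac{4}{\left(a + 1\right)^{2}}.$$

Repeating $6$ times in total — each differentiation brings down another $\ln t$ — gives
$$\frac{d^{6}J}{da^{6}} = \int_{0}^{1} 4 t^{a} \log{\left(t \right)}^{6} \, dt = \frac{2880}{\left(a + 1\right)^{7}},$$
and the integrand here is exactly the target integrand, so $I = \frac{2880}{\left(a + 1\right)^{7}}$.

Setting $a = \frac{2}{5}$:
$$I = \frac{225000000}{823543}.$$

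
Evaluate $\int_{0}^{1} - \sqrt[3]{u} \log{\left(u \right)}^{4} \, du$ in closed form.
$- \frac{729}{128}$

Consider the simpler parametrised integral
$$J(a) = \int_{0}^{1} - u^{a} \, du = - \frac{1}{a + 1}.$$

Differentiating under the integral sign brings down a factor of $\ln u$:
$$\frac{dJ}{da} = \int_{0}^{1} - u^{a} \log{\left(u \right)} \, du = \frac{1}{\left(a + 1\right)^{2}}.$$

Repeating $4$ times in total — each differentiation brings down another $\ln u$ — gives
$$\frac{d^{4}J}{da^{4}} = \int_{0}^{1} - u^{a} \log{\left(u \right)}^{4} \, du = - \frac{24}{\left(a + 1\right)^{5}},$$
and the integrand here is exactly the target integrand, so $I = - \frac{24}{\left(a + 1\right)^{5}}$.

Setting $a = \frac{1}{3}$:
$$I = - \frac{729}{128}.$$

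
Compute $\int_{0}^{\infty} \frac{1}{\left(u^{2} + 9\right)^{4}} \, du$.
$\frac{5 \pi}{69984}$

Recall the elementary integral
$$J(a) = \int_{0}^{\infty} \frac{1}{a^{2} + u^{2}} \, du = \frac{\pi}{2 a}.$$

Differentiating under the integral sign with respect to $a$,
$$\frac{dJ}{da} = \int_{0}^{\infty} - \frac{2 a}{\left(a^{2} + u^{2}\right)^{2}} \, du = - \frac{\pi}{2 a^{2}},$$
so $\int_{0}^{\infty} \frac{1}{\left(a^{2} + u^{2}\right)^{2}} \, du = \frac{\pi}{4 a^{3}}$.

Repeating — each differentiation of $1/(u^2+a^2)^j$ produces $-2ja/(u^2+a^2)^{j+1}$ — and dividing through by $-2ja$ at each step yields, after $3$ differentiations in total,
$$\int_{0}^{\infty} \frac{1}{\left(a^{2} + u^{2}\right)^{4}} \, du = \frac{5 \pi}{32 a^{7}}.$$

Setting $a = 3$:
$$I = \frac{5 \pi}{69984}.$$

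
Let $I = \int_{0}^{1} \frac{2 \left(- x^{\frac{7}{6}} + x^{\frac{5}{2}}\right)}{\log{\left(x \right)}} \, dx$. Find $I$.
$\log{\left(\frac{441}{169} \right)}$

Replace the exponent $\frac{5}{2}$ by a parameter $a$: let $I(a) = \int_{0}^{1} \frac{2 \left(- x^{\frac{7}{6}} + x^{a}\right)}{\log{\left(x \right)}} \, dx$.

Since $\dfrac{\partial}{\partial a}\,x^{a} = x^{a} \ln x$, the $\ln x$ in the denominator cancels and
$$\frac{dI}{da} = \int_{0}^{1} 2 x^{a} \, dx = 2 \left[\frac{x^{a+1}}{a+1}\right]_0^1 = \frac{2}{a + 1}.$$

Integrating with respect to $a$ gives $I(a) = \log{\left(\frac{36 \left(a + 1\right)^{2}}{169} \right)} + C$.

At $a = \frac{7}{6}$ the integrand is identically $0$, so $I(\frac{7}{6}) = 0$. The closed form gives $0$, hence $C = 0$.

Setting $a = \frac{5}{2}$:
$$I = \log{\left(\frac{441}{169} \right)}.$$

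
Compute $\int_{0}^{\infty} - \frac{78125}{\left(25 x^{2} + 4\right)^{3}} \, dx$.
$- \frac{46875 \pi}{512}$

Recall the elementary integral
$$J(a) = \int_{0}^{\infty} - \frac{5}{a^{2} + x^{2}} \, dx = - \frac{5 \pi}{2 a}.$$

Differentiating under the integral sign with respect to $a$,
$$\frac{dJ}{da} = \int_{0}^{\infty} \frac{10 a}{\left(a^{2} + x^{2}\right)^{2}} \, dx = \frac{5 \pi}{2 a^{2}},$$
so $\int_{0}^{\infty} - \frac{5}{\left(a^{2} + x^{2}\right)^{2}} \, dx = - \frac{5 \pi}{4 a^{3}}$.

Repeating — each differentiation of $1/(x^2+a^2)^j$ produces $-2ja/(x^2+a^2)^{j+1}$ — and dividing through by $-2ja$ at each step yields, after $2$ differentiations in total,
$$\int_{0}^{\infty} - \frac{5}{\left(a^{2} + x^{2}\right)^{3}} \, dx = - \frac{15 \pi}{16 a^{5}}.$$

Setting $a = \frac{2}{5}$:
$$I = - \frac{46875 \pi}{512}.$$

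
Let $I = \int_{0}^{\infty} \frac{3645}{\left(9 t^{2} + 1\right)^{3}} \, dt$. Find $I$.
$\frac{3645 \pi}{16}$

Recall the elementary integral
$$J(a) = \int_{0}^{\infty} \frac{5}{a^{2} + t^{2}} \, dt = \frac{5 \pi}{2 a}.$$

Differentiating under the integral sign with respect to $a$,
$$\frac{dJ}{da} = \int_{0}^{\infty} - \frac{10 a}{\left(a^{2} + t^{2}\right)^{2}} \, dt = - \frac{5 \pi}{2 a^{2}},$$
so $\int_{0}^{\infty} \frac{5}{\left(a^{2} + t^{2}\right)^{2}} \, dt = \frac{5 \pi}{4 a^{3}}$.

Repeating — each differentiation of $1/(t^2+a^2)^j$ produces $-2ja/(t^2+a^2)^{j+1}$ — and dividing through by $-2ja$ at each step yields, after $2$ differentiations in total,
$$\int_{0}^{\infty} \frac{5}{\left(a^{2} + t^{2}\right)^{3}} \, dt = \frac{15 \pi}{16 a^{5}}.$$

Setting $a = \frac{1}{3}$:
$$I = \frac{3645 \pi}{16}.$$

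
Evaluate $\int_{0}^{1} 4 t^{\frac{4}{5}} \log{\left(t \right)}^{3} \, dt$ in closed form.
$- \frac{5000}{2187}$

Consider the simpler parametrised integral
$$J(a) = \int_{0}^{1} 4 t^{a} \, dt = \frac{4}{a + 1}.$$

Differentiating under the integral sign brings down a factor of $\ln t$:
$$\frac{dJ}{da} = \int_{0}^{1} 4 t^{a} \log{\left(t \right)} \, dt = - \frac{4}{\left(a + 1\right)^{2}}.$$

Repeating $3$ times in total — each differentiation brings down another $\ln t$ — gives
$$\frac{d^{3}J}{da^{3}} = \int_{0}^{1} 4 t^{a} \log{\left(t \right)}^{3} \, dt = - \frac{24}{\left(a + 1\right)^{4}},$$
and the integrand here is exactly the target integrand, so $I = - \frac{24}{\left(a + 1\right)^{4}}$.

Setting $a = \frac{4}{5}$:
$$I = - \frac{5000}{2187}.$$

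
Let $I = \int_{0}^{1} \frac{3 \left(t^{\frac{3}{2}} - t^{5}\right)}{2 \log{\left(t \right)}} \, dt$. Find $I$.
$- \log{\left(\frac{24 \sqrt{15}}{25} \right)}$

Introduce a parameter $a$ in the exponent: let $I(a) = \int_{0}^{1} \frac{3 \left(t^{\frac{3}{2}} - t^{a}\right)}{2 \log{\left(t \right)}} \, dt$.

Since $\dfrac{\partial}{\partial a}\,t^{a} = t^{a} \ln t$, the $\ln t$ in the denominator cancels and
$$\frac{dI}{da} = \int_{0}^{1} - \frac{3}{2} t^{a} \, dt = - \frac{3}{2} \left[\frac{t^{a+1}}{a+1}\right]_0^1 = - \frac{3}{2 a + 2}.$$

Integrating with respect to $a$ gives $I(a) = - \log{\left(\frac{2 \sqrt{10} \left(a + 1\right)^{\frac{3}{2}}}{25} \right)} + C$.

At $a = \frac{3}{2}$ the integrand is identically $0$, so $I(\frac{3}{2}) = 0$. The closed form gives $0$, hence $C = 0$.

Setting $a = 5$:
$$I = - \log{\left(\frac{24 \sqrt{15}}{25} \right)}.$$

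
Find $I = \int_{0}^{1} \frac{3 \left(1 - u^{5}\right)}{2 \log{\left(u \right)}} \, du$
$- \frac{3 \log{\left(6 \right)}}{2}$

Introduce a parameter $a$ in the exponent: let $I(a) = \int_{0}^{1} \frac{3 \left(1 - u^{a}\right)}{2 \log{\left(u \right)}} \, du$.

Since $\dfrac{\partial}{\partial a}\,u^{a} = u^{a} \ln u$, the $\ln u$ in the denominator cancels and
$$\frac{dI}{da} = \int_{0}^{1} - \frac{3}{2} u^{a} \, du = - \frac{3}{2} \left[\frac{u^{a+1}}{a+1}\right]_0^1 = - \frac{3}{2 a + 2}.$$

Integrating with respect to $a$ gives $I(a) = - \frac{3 \log{\left(a + 1 \right)}}{2} + C$.

At $a = 0$ the integrand is identically $0$, so $I(0) = 0$. The closed form gives $0$, hence $C = 0$.

Setting $a = 5$:
$$I = - \frac{3 \log{\left(6 \right)}}{2}.$$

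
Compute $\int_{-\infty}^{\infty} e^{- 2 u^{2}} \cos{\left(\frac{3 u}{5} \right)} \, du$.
$\frac{\sqrt{2} \sqrt{\pi}}{2 e^{\frac{9}{200}}}$

Treat the cosine frequency as a parameter and define $I(b) = \int_{-\infty}^{\infty} e^{- 2 u^{2}} \cos{\left(b u \right)} \, du$.

Differentiating under the integral sign,
$$I'(b) = \int_{-\infty}^{\infty} - u e^{- 2 u^{2}} \sin{\left(b u \right)} \, du.$$

Integrate $\int_{-\infty}^{\infty} u \sin(b u)\, e^{- 2 u^{2}}\, du$ by parts with $w = \sin(b u)$ and $dv = u\, e^{- 2 u^{2}}\, du$, giving $v = - \frac{e^{- 2 u^{2}}}{4}$. The boundary term vanishes and
$$\int_{-\infty}^{\infty} u \sin(b u)\, e^{- 2 u^{2}}\, du = \frac{b}{4} \int_{-\infty}^{\infty} \cos(b u)\, e^{- 2 u^{2}}\, du,$$
so $I'(b) = - \frac{b}{4}\, I(b)$.

This is a separable first-order ODE; solving with the initial condition $I(0) = \int_{-\infty}^{\infty} e^{- 2 u^{2}}\,du = \frac{\sqrt{2} \sqrt{\pi}}{2}$ gives
$$I(b) = \frac{\sqrt{2} \sqrt{\pi} e^{- \frac{b^{2}}{8}}}{2}.$$

Setting $b = \frac{3}{5}$:
$$I = \frac{\sqrt{2} \sqrt{\pi}}{2 e^{\frac{9}{200}}}.$$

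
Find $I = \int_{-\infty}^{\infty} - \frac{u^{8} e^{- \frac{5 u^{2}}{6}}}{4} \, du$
$- \frac{1701 \sqrt{30} \sqrt{\pi}}{2500}$

Start from the elementary integral
$$J(a) = \int_{-\infty}^{\infty} - \frac{e^{- a u^{2}}}{4} \, du = - \frac{\sqrt{\pi}}{4 \sqrt{a}}.$$

Differentiating under the integral sign brings down a factor of $(-u^2)$:
$$\frac{dJ}{da} = \int_{-\infty}^{\infty} \frac{u^{2} e^{- a u^{2}}}{4} \, du = \frac{\sqrt{\pi}}{8 a^{\frac{3}{2}}}.$$

Repeating $4$ times in total — each differentiation brings down another $(-u^2)$ — gives
$$\frac{d^{4}J}{da^{4}} = \int_{-\infty}^{\infty} - \frac{u^{8} e^{- a u^{2}}}{4} \, du = - \frac{105 \sqrt{\pi}}{64 a^{\frac{9}{2}}},$$
and the integrand here is exactly the target integrand, so $I = - \frac{105 \sqrt{\pi}}{64 a^{\frac{9}{2}}}$.

Setting $a = \frac{5}{6}$:
$$I = - \frac{1701 \sqrt{30} \sqrt{\pi}}{2500}.$$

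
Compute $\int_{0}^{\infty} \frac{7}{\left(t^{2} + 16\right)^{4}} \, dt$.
$\frac{35 \pi}{524288}$

Recall the elementary integral
$$J(a) = \int_{0}^{\infty} \frac{7}{a^{2} + t^{2}} \, dt = \frac{7 \pi}{2 a}.$$

Differentiating under the integral sign with respect to $a$,
$$\frac{dJ}{da} = \int_{0}^{\infty} - \frac{14 a}{\left(a^{2} + t^{2}\right)^{2}} \, dt = - \frac{7 \pi}{2 a^{2}},$$
so $\int_{0}^{\infty} \frac{7}{\left(a^{2} + t^{2}\right)^{2}} \, dt = \frac{7 \pi}{4 a^{3}}$.

Repeating — each differentiation of $1/(t^2+a^2)^j$ produces $-2ja/(t^2+a^2)^{j+1}$ — and dividing through by $-2ja$ at each step yields, after $3$ differentiations in total,
$$\int_{0}^{\infty} \frac{7}{\left(a^{2} + t^{2}\right)^{4}} \, dt = \frac{35 \pi}{32 a^{7}}.$$

Setting $a = 4$:
$$I = \frac{35 \pi}{524288}.$$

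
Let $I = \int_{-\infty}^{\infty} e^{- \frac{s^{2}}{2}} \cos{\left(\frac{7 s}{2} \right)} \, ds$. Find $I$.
$\frac{\sqrt{2} \sqrt{\pi}}{e^{\frac{49}{8}}}$

Treat the cosine frequency as a parameter and define $I(b) = \int_{-\infty}^{\infty} e^{- \frac{s^{2}}{2}} \cos{\left(b s \right)} \, ds$.

Differentiating under the integral sign,
$$I'(b) = \int_{-\infty}^{\infty} - s e^{- \frac{s^{2}}{2}} \sin{\left(b s \right)} \, ds.$$

Integrate $\int_{-\infty}^{\infty} s \sin(b s)\, e^{- \frac{s^{2}}{2}}\, ds$ by parts with $u = \sin(b s)$ and $dv = s\, e^{- \frac{s^{2}}{2}}\, ds$, giving $v = - e^{- \frac{s^{2}}{2}}$. The boundary term vanishes and
$$\int_{-\infty}^{\infty} s \sin(b s)\, e^{- \frac{s^{2}}{2}}\, ds = b \int_{-\infty}^{\infty} \cos(b s)\, e^{- \frac{s^{2}}{2}}\, ds,$$
so $I'(b) = - b\, I(b)$.

This is a separable first-order ODE; solving with the initial condition $I(0) = \int_{-\infty}^{\infty} e^{- \frac{s^{2}}{2}}\,ds = \sqrt{2} \sqrt{\pi}$ gives
$$I(b) = \sqrt{2} \sqrt{\pi} e^{- \frac{b^{2}}{2}}.$$

Setting $b = \frac{7}{2}$:
$$I = \frac{\sqrt{2} \sqrt{\pi}}{e^{\frac{49}{8}}}.$$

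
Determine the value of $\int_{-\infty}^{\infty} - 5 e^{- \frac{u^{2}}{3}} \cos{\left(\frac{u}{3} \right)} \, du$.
$- \frac{5 \sqrt{3} \sqrt{\pi}}{e^{\frac{1}{12}}}$

Define $I(b) = \int_{-\infty}^{\infty} - 5 e^{- \frac{u^{2}}{3}} \cos{\left(b u \right)} \, du$.

Differentiating under the integral sign,
$$I'(b) = \int_{-\infty}^{\infty} 5 u e^{- \frac{u^{2}}{3}} \sin{\left(b u \right)} \, du.$$

Integrate $\int_{-\infty}^{\infty} u \sin(b u)\, e^{- \frac{u^{2}}{3}}\, du$ by parts with $w = \sin(b u)$ and $dv = u\, e^{- \frac{u^{2}}{3}}\, du$, giving $v = - \frac{3 e^{- \frac{u^{2}}{3}}}{2}$. The boundary term vanishes and
$$\int_{-\infty}^{\infty} u \sin(b u)\, e^{- \frac{u^{2}}{3}}\, du = \frac{3 b}{2} \int_{-\infty}^{\infty} \cos(b u)\, e^{- \frac{u^{2}}{3}}\, du,$$
so $I'(b) = - \frac{3 b}{2}\, I(b)$.

This is a separable first-order ODE; solving with the initial condition $I(0) = \int_{-\infty}^{\infty} - 5 e^{- \frac{u^{2}}{3}}\,du = - 5 \sqrt{3} \sqrt{\pi}$ gives
$$I(b) = - 5 \sqrt{3} \sqrt{\pi} e^{- \frac{3 b^{2}}{4}}.$$

Setting $b = \frac{1}{3}$:
$$I = - \frac{5 \sqrt{3} \sqrt{\pi}}{e^{\frac{1}{12}}}.$$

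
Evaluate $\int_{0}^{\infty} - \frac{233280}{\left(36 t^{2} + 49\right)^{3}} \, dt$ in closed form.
$- \frac{7290 \pi}{16807}$

Begin with the known result
$$J(a) = \int_{0}^{\infty} - \frac{5}{a^{2} + t^{2}} \, dt = - \frac{5 \pi}{2 a}.$$

Differentiating under the integral sign with respect to $a$,
$$\frac{dJ}{da} = \int_{0}^{\infty} \frac{10 a}{\left(a^{2} + t^{2}\right)^{2}} \, dt = \frac{5 \pi}{2 a^{2}},$$
so $\int_{0}^{\infty} - \frac{5}{\left(a^{2} + t^{2}\right)^{2}} \, dt = - \frac{5 \pi}{4 a^{3}}$.

Repeating — each differentiation of $1/(t^2+a^2)^j$ produces $-2ja/(t^2+a^2)^{j+1}$ — and dividing through by $-2ja$ at each step yields, after $2$ differentiations in total,
$$\int_{0}^{\infty} - \frac{5}{\left(a^{2} + t^{2}\right)^{3}} \, dt = - \frac{15 \pi}{16 a^{5}}.$$

Setting $a = \frac{7}{6}$:
$$I = - \frac{7290 \pi}{16807}.$$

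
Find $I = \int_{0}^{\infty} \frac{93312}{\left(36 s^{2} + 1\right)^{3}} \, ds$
$2916 \pi$

Recall the elementary integral
$$J(a) = \int_{0}^{\infty} \frac{2}{a^{2} + s^{2}} \, ds = \frac{\pi}{a}.$$

Differentiating under the integral sign with respect to $a$,
$$\frac{dJ}{da} = \int_{0}^{\infty} - \frac{4 a}{\left(a^{2} + s^{2}\right)^{2}} \, ds = - \frac{\pi}{a^{2}},$$
so $\int_{0}^{\infty} \frac{2}{\left(a^{2} + s^{2}\right)^{2}} \, ds = \frac{\pi}{2 a^{3}}$.

Repeating — each differentiation of $1/(s^2+a^2)^j$ produces $-2ja/(s^2+a^2)^{j+1}$ — and dividing through by $-2ja$ at each step yields, after $2$ differentiations in total,
$$\int_{0}^{\infty} \frac{2}{\left(a^{2} + s^{2}\right)^{3}} \, ds = \frac{3 \pi}{8 a^{5}}.$$

Setting $a = \frac{1}{6}$:
$$I = 2916 \pi.$$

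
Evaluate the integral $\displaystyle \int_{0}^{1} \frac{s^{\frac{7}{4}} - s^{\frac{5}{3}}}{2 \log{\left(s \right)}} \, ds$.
$\log{\left(\frac{\sqrt{66}}{8} \right)}$

Consider the one-parameter family: let $I(a) = \int_{0}^{1} \frac{- s^{\frac{5}{3}} + s^{a}}{2 \log{\left(s \right)}} \, ds$.

Since $\dfrac{\partial}{\partial a}\,s^{a} = s^{a} \ln s$, the $\ln s$ in the denominator cancels and
$$\frac{dI}{da} = \int_{0}^{1} \frac{1}{2} s^{a} \, ds = \frac{1}{2} \left[\frac{s^{a+1}}{a+1}\right]_0^1 = \frac{1}{2 \left(a + 1\right)}.$$

Integrating with respect to $a$ gives $I(a) = \log{\left(\frac{\sqrt{6} \sqrt{a + 1}}{4} \right)} + C$.

At $a = \frac{5}{3}$ the integrand is identically $0$, so $I(\frac{5}{3}) = 0$. The closed form gives $0$, hence $C = 0$.

Setting $a = \frac{7}{4}$:
$$I = \log{\left(\frac{\sqrt{66}}{8} \right)}.$$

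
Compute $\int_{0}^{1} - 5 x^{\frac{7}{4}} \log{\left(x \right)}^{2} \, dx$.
$- \frac{640}{1331}$

Consider the simpler parametrised integral
$$J(a) = \int_{0}^{1} - 5 x^{a} \, dx = - \frac{5}{a + 1}.$$

Differentiating under the integral sign brings down a factor of $\ln x$:
$$\frac{dJ}{da} = \int_{0}^{1} - 5 x^{a} \log{\left(x \right)} \, dx = \frac{5}{\left(a + 1\right)^{2}}.$$

Repeating twice in total — each differentiation brings down another $\ln x$ — gives
$$\frac{d^{2}J}{da^{2}} = \int_{0}^{1} - 5 x^{a} \log{\left(x \right)}^{2} \, dx = - \frac{10}{\left(a + 1\right)^{3}},$$
and the integrand here is exactly the target integrand, so $I = - \frac{10}{\left(a + 1\right)^{3}}$.

Setting $a = \frac{7}{4}$:
$$I = - \frac{640}{1331}.$$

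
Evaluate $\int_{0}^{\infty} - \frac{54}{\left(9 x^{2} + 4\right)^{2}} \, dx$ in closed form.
$- \frac{9 \pi}{16}$

Recall the elementary integral
$$J(a) = \int_{0}^{\infty} - \frac{2}{3 \left(a^{2} + x^{2}\right)} \, dx = - \frac{\pi}{3 a}.$$

Differentiating under the integral sign with respect to $a$,
$$\frac{dJ}{da} = \int_{0}^{\infty} \frac{4 a}{3 \left(a^{2} + x^{2}\right)^{2}} \, dx = \frac{\pi}{3 a^{2}},$$
so $\int_{0}^{\infty} - \frac{2}{3 \left(a^{2} + x^{2}\right)^{2}} \, dx = - \frac{\pi}{6 a^{3}}$.

Setting $a = \frac{2}{3}$:
$$I = - \frac{9 \pi}{16}.$$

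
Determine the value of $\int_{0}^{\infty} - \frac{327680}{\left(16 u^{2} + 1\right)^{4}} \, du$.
$- 12800 \pi$

Begin with the known result
$$J(a) = \int_{0}^{\infty} - \frac{5}{a^{2} + u^{2}} \, du = - \frac{5 \pi}{2 a}.$$

Differentiating under the integral sign with respect to $a$,
$$\frac{dJ}{da} = \int_{0}^{\infty} \frac{10 a}{\left(a^{2} + u^{2}\right)^{2}} \, du = \frac{5 \pi}{2 a^{2}},$$
so $\int_{0}^{\infty} - \frac{5}{\left(a^{2} + u^{2}\right)^{2}} \, du = - \frac{5 \pi}{4 a^{3}}$.

Repeating — each differentiation of $1/(u^2+a^2)^j$ produces $-2ja/(u^2+a^2)^{j+1}$ — and dividing through by $-2ja$ at each step yields, after $3$ differentiations in total,
$$\int_{0}^{\infty} - \frac{5}{\left(a^{2} + u^{2}\right)^{4}} \, du = - \frac{25 \pi}{32 a^{7}}.$$

Setting $a = \frac{1}{4}$:
$$I = - 12800 \pi.$$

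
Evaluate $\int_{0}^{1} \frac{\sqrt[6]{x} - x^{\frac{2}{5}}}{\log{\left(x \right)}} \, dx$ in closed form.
$- \log{\left(6 \right)} + \log{\left(5 \right)}$

Consider the one-parameter family: let $I(a) = \int_{0}^{1} \frac{\sqrt[6]{x} - x^{a}}{\log{\left(x \right)}} \, dx$.

Since $\dfrac{\partial}{\partial a}\,x^{a} = x^{a} \ln x$, the $\ln x$ in the denominator cancels and
$$\frac{dI}{da} = \int_{0}^{1} -1 x^{a} \, dx = -1 \left[\frac{x^{a+1}}{a+1}\right]_0^1 = - \frac{1}{a + 1}.$$

Integrating with respect to $a$ gives $I(a) = - \log{\left(\frac{6 a}{7} + \frac{6}{7} \right)} + C$.

At $a = \frac{1}{6}$ the integrand is identically $0$, so $I(\frac{1}{6}) = 0$. The closed form gives $0$, hence $C = 0$.

Setting $a = \frac{2}{5}$:
$$I = - \log{\left(6 \right)} + \log{\left(5 \right)}.$$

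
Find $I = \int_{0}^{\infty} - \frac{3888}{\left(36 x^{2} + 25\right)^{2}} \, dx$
$- \frac{162 \pi}{125}$

Begin with the known result
$$J(a) = \int_{0}^{\infty} - \frac{3}{a^{2} + x^{2}} \, dx = - \frac{3 \pi}{2 a}.$$

Differentiating under the integral sign with respect to $a$,
$$\frac{dJ}{da} = \int_{0}^{\infty} \frac{6 a}{\left(a^{2} + x^{2}\right)^{2}} \, dx = \frac{3 \pi}{2 a^{2}},$$
so $\int_{0}^{\infty} - \frac{3}{\left(a^{2} + x^{2}\right)^{2}} \, dx = - \frac{3 \pi}{4 a^{3}}$.

Setting $a = \frac{5}{6}$:
$$I = - \frac{162 \pi}{125}.$$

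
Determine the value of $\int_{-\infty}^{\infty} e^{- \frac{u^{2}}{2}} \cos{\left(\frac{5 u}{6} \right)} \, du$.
$\frac{\sqrt{2} \sqrt{\pi}}{e^{\frac{25}{72}}}$

Define $I(b) = \int_{-\infty}^{\infty} e^{- \frac{u^{2}}{2}} \cos{\left(b u \right)} \, du$.

Differentiating under the integral sign,
$$I'(b) = \int_{-\infty}^{\infty} - u e^{- \frac{u^{2}}{2}} \sin{\left(b u \right)} \, du.$$

Integrate $\int_{-\infty}^{\infty} u \sin(b u)\, e^{- \frac{u^{2}}{2}}\, du$ by parts with $w = \sin(b u)$ and $dv = u\, e^{- \frac{u^{2}}{2}}\, du$, giving $v = - e^{- \frac{u^{2}}{2}}$. The boundary term vanishes and
$$\int_{-\infty}^{\infty} u \sin(b u)\, e^{- \frac{u^{2}}{2}}\, du = b \int_{-\infty}^{\infty} \cos(b u)\, e^{- \frac{u^{2}}{2}}\, du,$$
so $I'(b) = - b\, I(b)$.

This is a separable first-order ODE; solving with the initial condition $I(0) = \int_{-\infty}^{\infty} e^{- \frac{u^{2}}{2}}\,du = \sqrt{2} \sqrt{\pi}$ gives
$$I(b) = \sqrt{2} \sqrt{\pi} e^{- \frac{b^{2}}{2}}.$$

Setting $b = \frac{5}{6}$:
$$I = \frac{\sqrt{2} \sqrt{\pi}}{e^{\frac{25}{72}}}.$$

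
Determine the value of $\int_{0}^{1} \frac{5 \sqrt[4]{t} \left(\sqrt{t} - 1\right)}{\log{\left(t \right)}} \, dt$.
$\log{\left(\frac{16807}{3125} \right)}$

Replace the exponent $\frac{3}{4}$ by a parameter $a$: let $I(a) = \int_{0}^{1} \frac{5 \left(- \sqrt[4]{t} + t^{a}\right)}{\log{\left(t \right)}} \, dt$.

Since $\dfrac{\partial}{\partial a}\,t^{a} = t^{a} \ln t$, the $\ln t$ in the denominator cancels and
$$\frac{dI}{da} = \int_{0}^{1} 5 t^{a} \, dt = 5 \left[\frac{t^{a+1}}{a+1}\right]_0^1 = \frac{5}{a + 1}.$$

Integrating with respect to $a$ gives $I(a) = \log{\left(\frac{1024 \left(a + 1\right)^{5}}{3125} \right)} + C$.

At $a = \frac{1}{4}$ the integrand is identically $0$, so $I(\frac{1}{4}) = 0$. The closed form gives $0$, hence $C = 0$.

Setting $a = \frac{3}{4}$:
$$I = \log{\left(\frac{16807}{3125} \right)}.$$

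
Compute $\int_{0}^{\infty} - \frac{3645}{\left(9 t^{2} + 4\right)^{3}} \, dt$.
$- \frac{3645 \pi}{512}$

Begin with the known result
$$J(a) = \int_{0}^{\infty} - \frac{5}{a^{2} + t^{2}} \, dt = - \frac{5 \pi}{2 a}.$$

Differentiating under the integral sign with respect to $a$,
$$\frac{dJ}{da} = \int_{0}^{\infty} \frac{10 a}{\left(a^{2} + t^{2}\right)^{2}} \, dt = \frac{5 \pi}{2 a^{2}},$$
so $\int_{0}^{\infty} - \frac{5}{\left(a^{2} + t^{2}\right)^{2}} \, dt = - \frac{5 \pi}{4 a^{3}}$.

Repeating — each differentiation of $1/(t^2+a^2)^j$ produces $-2ja/(t^2+a^2)^{j+1}$ — and dividing through by $-2ja$ at each step yields, after $2$ differentiations in total,
$$\int_{0}^{\infty} - \frac{5}{\left(a^{2} + t^{2}\right)^{3}} \, dt = - \frac{15 \pi}{16 a^{5}}.$$

Setting $a = \frac{2}{3}$:
$$I = - \frac{3645 \pi}{512}.$$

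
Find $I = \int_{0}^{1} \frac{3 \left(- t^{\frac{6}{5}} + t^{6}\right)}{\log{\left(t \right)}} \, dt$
$\log{\left(\frac{42875}{1331} \right)}$

Consider the one-parameter family: let $I(a) = \int_{0}^{1} \frac{3 \left(- t^{\frac{6}{5}} + t^{a}\right)}{\log{\left(t \right)}} \, dt$.

Since $\dfrac{\partial}{\partial a}\,t^{a} = t^{a} \ln t$, the $\ln t$ in the denominator cancels and
$$\frac{dI}{da} = \int_{0}^{1} 3 t^{a} \, dt = 3 \left[\frac{t^{a+1}}{a+1}\right]_0^1 = \frac{3}{a + 1}.$$

Integrating with respect to $a$ gives $I(a) = \log{\left(\frac{125 \left(a + 1\right)^{3}}{1331} \right)} + C$.

At $a = \frac{6}{5}$ the integrand is identically $0$, so $I(\frac{6}{5}) = 0$. The closed form gives $0$, hence $C = 0$.

Setting $a = 6$:
$$I = \log{\left(\frac{42875}{1331} \right)}.$$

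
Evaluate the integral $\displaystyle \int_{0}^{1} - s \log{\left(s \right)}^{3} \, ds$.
$\frac{3}{8}$

Start from the elementary integral
$$J(a) = \int_{0}^{1} - s^{a} \, ds = - \frac{1}{a + 1}.$$

Differentiating under the integral sign brings down a factor of $\ln s$:
$$\frac{dJ}{da} = \int_{0}^{1} - s^{a} \log{\left(s \right)} \, ds = \frac{1}{\left(a + 1\right)^{2}}.$$

Repeating $3$ times in total — each differentiation brings down another $\ln s$ — gives
$$\frac{d^{3}J}{da^{3}} = \int_{0}^{1} - s^{a} \log{\left(s \right)}^{3} \, ds = \frac{6}{\left(a + 1\right)^{4}},$$
and the integrand here is exactly the target integrand, so $I = \frac{6}{\left(a + 1\right)^{4}}$.

Setting $a = 1$:
$$I = \frac{3}{8}.$$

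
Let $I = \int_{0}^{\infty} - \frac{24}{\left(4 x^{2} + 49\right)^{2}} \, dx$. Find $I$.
$- \frac{3 \pi}{343}$

Recall the elementary integral
$$J(a) = \int_{0}^{\infty} - \frac{3}{2 \left(a^{2} + x^{2}\right)} \, dx = - \frac{3 \pi}{4 a}.$$

Differentiating under the integral sign with respect to $a$,
$$\frac{dJ}{da} = \int_{0}^{\infty} \frac{3 a}{\left(a^{2} + x^{2}\right)^{2}} \, dx = \frac{3 \pi}{4 a^{2}},$$
so $\int_{0}^{\infty} - \frac{3}{2 \left(a^{2} + x^{2}\right)^{2}} \, dx = - \frac{3 \pi}{8 a^{3}}$.

Setting $a = \frac{7}{2}$:
$$I = - \frac{3 \pi}{343}.$$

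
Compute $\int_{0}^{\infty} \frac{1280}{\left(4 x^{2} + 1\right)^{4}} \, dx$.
$100 \pi$

Start from the standard arctangent integral
$$J(a) = \int_{0}^{\infty} \frac{5}{a^{2} + x^{2}} \, dx = \frac{5 \pi}{2 a}.$$

Differentiating under the integral sign with respect to $a$,
$$\frac{dJ}{da} = \int_{0}^{\infty} - \frac{10 a}{\left(a^{2} + x^{2}\right)^{2}} \, dx = - \frac{5 \pi}{2 a^{2}},$$
so $\int_{0}^{\infty} \frac{5}{\left(a^{2} + x^{2}\right)^{2}} \, dx = \frac{5 \pi}{4 a^{3}}$.

Repeating — each differentiation of $1/(x^2+a^2)^j$ produces $-2ja/(x^2+a^2)^{j+1}$ — and dividing through by $-2ja$ at each step yields, after $3$ differentiations in total,
$$\int_{0}^{\infty} \frac{5}{\left(a^{2} + x^{2}\right)^{4}} \, dx = \frac{25 \pi}{32 a^{7}}.$$

Setting $a = \frac{1}{2}$:
$$I = 100 \pi.$$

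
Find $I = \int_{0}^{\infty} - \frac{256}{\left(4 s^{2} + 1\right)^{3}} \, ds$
$- 24 \pi$

Begin with the known result
$$J(a) = \int_{0}^{\infty} - \frac{4}{a^{2} + s^{2}} \, ds = - \frac{2 \pi}{a}.$$

Differentiating under the integral sign with respect to $a$,
$$\frac{dJ}{da} = \int_{0}^{\infty} \frac{8 a}{\left(a^{2} + s^{2}\right)^{2}} \, ds = \frac{2 \pi}{a^{2}},$$
so $\int_{0}^{\infty} - \frac{4}{\left(a^{2} + s^{2}\right)^{2}} \, ds = - \frac{\pi}{a^{3}}$.

Repeating — each differentiation of $1/(s^2+a^2)^j$ produces $-2ja/(s^2+a^2)^{j+1}$ — and dividing through by $-2ja$ at each step yields, after $2$ differentiations in total,
$$\int_{0}^{\infty} - \frac{4}{\left(a^{2} + s^{2}\right)^{3}} \, ds = - \frac{3 \pi}{4 a^{5}}.$$

Setting $a = \frac{1}{2}$:
$$I = - 24 \pi.$$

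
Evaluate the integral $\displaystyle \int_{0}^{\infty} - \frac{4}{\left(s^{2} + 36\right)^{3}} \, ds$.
$- \frac{\pi}{10368}$

Begin with the known result
$$J(a) = \int_{0}^{\infty} - \frac{4}{a^{2} + s^{2}} \, ds = - \frac{2 \pi}{a}.$$

Differentiating under the integral sign with respect to $a$,
$$\frac{dJ}{da} = \int_{0}^{\infty} \frac{8 a}{\left(a^{2} + s^{2}\right)^{2}} \, ds = \frac{2 \pi}{a^{2}},$$
so $\int_{0}^{\infty} - \frac{4}{\left(a^{2} + s^{2}\right)^{2}} \, ds = - \frac{\pi}{a^{3}}$.

Repeating — each differentiation of $1/(s^2+a^2)^j$ produces $-2ja/(s^2+a^2)^{j+1}$ — and dividing through by $-2ja$ at each step yields, after $2$ differentiations in total,
$$\int_{0}^{\infty} - \frac{4}{\left(a^{2} + s^{2}\right)^{3}} \, ds = - \frac{3 \pi}{4 a^{5}}.$$

Setting $a = 6$:
$$I = - \frac{\pi}{10368}.$$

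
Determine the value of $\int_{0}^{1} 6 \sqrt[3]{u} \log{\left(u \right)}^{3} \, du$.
$- \frac{729}{64}$

Start from the elementary integral
$$J(a) = \int_{0}^{1} 6 u^{a} \, du = \frac{6}{a + 1}.$$

Differentiating under the integral sign brings down a factor of $\ln u$:
$$\frac{dJ}{da} = \int_{0}^{1} 6 u^{a} \log{\left(u \right)} \, du = - \frac{6}{\left(a + 1\right)^{2}}.$$

Repeating $3$ times in total — each differentiation brings down another $\ln u$ — gives
$$\frac{d^{3}J}{da^{3}} = \int_{0}^{1} 6 u^{a} \log{\left(u \right)}^{3} \, du = - \frac{36}{\left(a + 1\right)^{4}},$$
and the integrand here is exactly the target integrand, so $I = - \frac{36}{\left(a + 1\right)^{4}}$.

Setting $a = \frac{1}{3}$:
$$I = - \frac{729}{64}.$$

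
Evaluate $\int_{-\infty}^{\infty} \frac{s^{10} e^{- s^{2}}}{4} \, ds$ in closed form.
$\frac{945 \sqrt{\pi}}{128}$

Consider the simpler parametrised integral
$$J(a) = \int_{-\infty}^{\infty} \frac{e^{- a s^{2}}}{4} \, ds = \frac{\sqrt{\pi}}{4 \sqrt{a}}.$$

Differentiating under the integral sign brings down a factor of $(-s^2)$:
$$\frac{dJ}{da} = \int_{-\infty}^{\infty} - \frac{s^{2} e^{- a s^{2}}}{4} \, ds = - \frac{\sqrt{\pi}}{8 a^{\frac{3}{2}}}.$$

Repeating $5$ times in total — each differentiation brings down another $(-s^2)$ — gives
$$\frac{d^{5}J}{da^{5}} = \int_{-\infty}^{\infty} - \frac{s^{10} e^{- a s^{2}}}{4} \, ds = - \frac{945 \sqrt{\pi}}{128 a^{\frac{11}{2}}},$$
and the integrand here is $(-1)^{5}$ times the target integrand, so $I = (-1)^{5}\,\frac{d^{5}J}{da^{5}} = \frac{945 \sqrt{\pi}}{128 a^{\frac{11}{2}}}$.

Setting $a = 1$:
$$I = \frac{945 \sqrt{\pi}}{128}.$$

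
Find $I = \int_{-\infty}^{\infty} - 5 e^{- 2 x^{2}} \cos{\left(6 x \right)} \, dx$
$- \frac{5 \sqrt{2} \sqrt{\pi}}{2 e^{\frac{9}{2}}}$

Treat the cosine frequency as a parameter and define $I(b) = \int_{-\infty}^{\infty} - 5 e^{- 2 x^{2}} \cos{\left(b x \right)} \, dx$.

Differentiating under the integral sign,
$$I'(b) = \int_{-\infty}^{\infty} 5 x e^{- 2 x^{2}} \sin{\left(b x \right)} \, dx.$$

Integrate $\int_{-\infty}^{\infty} x \sin(b x)\, e^{- 2 x^{2}}\, dx$ by parts with $u = \sin(b x)$ and $dv = x\, e^{- 2 x^{2}}\, dx$, giving $v = - \frac{e^{- 2 x^{2}}}{4}$. The boundary term vanishes and
$$\int_{-\infty}^{\infty} x \sin(b x)\, e^{- 2 x^{2}}\, dx = \frac{b}{4} \int_{-\infty}^{\infty} \cos(b x)\, e^{- 2 x^{2}}\, dx,$$
so $I'(b) = - \frac{b}{4}\, I(b)$.

This is a separable first-order ODE; solving with the initial condition $I(0) = \int_{-\infty}^{\infty} - 5 e^{- 2 x^{2}}\,dx = - \frac{5 \sqrt{2} \sqrt{\pi}}{2}$ gives
$$I(b) = - \frac{5 \sqrt{2} \sqrt{\pi} e^{- \frac{b^{2}}{8}}}{2}.$$

Setting $b = 6$:
$$I = - \frac{5 \sqrt{2} \sqrt{\pi}}{2 e^{\frac{9}{2}}}.$$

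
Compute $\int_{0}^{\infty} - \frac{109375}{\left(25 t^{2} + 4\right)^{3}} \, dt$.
$- \frac{65625 \pi}{512}$

Start from the standard arctangent integral
$$J(a) = \int_{0}^{\infty} - \frac{7}{a^{2} + t^{2}} \, dt = - \frac{7 \pi}{2 a}.$$

Differentiating under the integral sign with respect to $a$,
$$\frac{dJ}{da} = \int_{0}^{\infty} \frac{14 a}{\left(a^{2} + t^{2}\right)^{2}} \, dt = \frac{7 \pi}{2 a^{2}},$$
so $\int_{0}^{\infty} - \frac{7}{\left(a^{2} + t^{2}\right)^{2}} \, dt = - \frac{7 \pi}{4 a^{3}}$.

Repeating — each differentiation of $1/(t^2+a^2)^j$ produces $-2ja/(t^2+a^2)^{j+1}$ — and dividing through by $-2ja$ at each step yields, after $2$ differentiations in total,
$$\int_{0}^{\infty} - \frac{7}{\left(a^{2} + t^{2}\right)^{3}} \, dt = - \frac{21 \pi}{16 a^{5}}.$$

Setting $a = \frac{2}{5}$:
$$I = - \frac{65625 \pi}{512}.$$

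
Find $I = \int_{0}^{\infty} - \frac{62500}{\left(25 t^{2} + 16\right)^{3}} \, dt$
$- \frac{9375 \pi}{4096}$

Recall the elementary integral
$$J(a) = \int_{0}^{\infty} - \frac{4}{a^{2} + t^{2}} \, dt = - \frac{2 \pi}{a}.$$

Differentiating under the integral sign with respect to $a$,
$$\frac{dJ}{da} = \int_{0}^{\infty} \frac{8 a}{\left(a^{2} + t^{2}\right)^{2}} \, dt = \frac{2 \pi}{a^{2}},$$
so $\int_{0}^{\infty} - \frac{4}{\left(a^{2} + t^{2}\right)^{2}} \, dt = - \frac{\pi}{a^{3}}$.

Repeating — each differentiation of $1/(t^2+a^2)^j$ produces $-2ja/(t^2+a^2)^{j+1}$ — and dividing through by $-2ja$ at each step yields, after $2$ differentiations in total,
$$\int_{0}^{\infty} - \frac{4}{\left(a^{2} + t^{2}\right)^{3}} \, dt = - \frac{3 \pi}{4 a^{5}}.$$

Setting $a = \frac{4}{5}$:
$$I = - \frac{9375 \pi}{4096}.$$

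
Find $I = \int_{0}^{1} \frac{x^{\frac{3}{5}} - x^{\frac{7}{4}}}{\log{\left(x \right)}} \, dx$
$- \log{\left(\frac{55}{32} \right)}$

Consider the one-parameter family: let $I(a) = \int_{0}^{1} \frac{x^{\frac{3}{5}} - x^{a}}{\log{\left(x \right)}} \, dx$.

Since $\dfrac{\partial}{\partial a}\,x^{a} = x^{a} \ln x$, the $\ln x$ in the denominator cancels and
$$\frac{dI}{da} = \int_{0}^{1} -1 x^{a} \, dx = -1 \left[\frac{x^{a+1}}{a+1}\right]_0^1 = - \frac{1}{a + 1}.$$

Integrating with respect to $a$ gives $I(a) = - \log{\left(\frac{5 a}{8} + \frac{5}{8} \right)} + C$.

At $a = \frac{3}{5}$ the integrand is identically $0$, so $I(\frac{3}{5}) = 0$. The closed form gives $0$, hence $C = 0$.

Setting $a = \frac{7}{4}$:
$$I = - \log{\left(\frac{55}{32} \right)}.$$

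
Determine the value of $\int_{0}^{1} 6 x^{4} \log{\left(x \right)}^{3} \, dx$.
$- \frac{36}{625}$

Begin with the known integral
$$J(a) = \int_{0}^{1} 6 x^{a} \, dx = \frac{6}{a + 1}.$$

Differentiating under the integral sign brings down a factor of $\ln x$:
$$\frac{dJ}{da} = \int_{0}^{1} 6 x^{a} \log{\left(x \right)} \, dx = - \frac{6}{\left(a + 1\right)^{2}}.$$

Repeating $3$ times in total — each differentiation brings down another $\ln x$ — gives
$$\frac{d^{3}J}{da^{3}} = \int_{0}^{1} 6 x^{a} \log{\left(x \right)}^{3} \, dx = - \frac{36}{\left(a + 1\right)^{4}},$$
and the integrand here is exactly the target integrand, so $I = - \frac{36}{\left(a + 1\right)^{4}}$.

Setting $a = 4$:
$$I = - \frac{36}{625}.$$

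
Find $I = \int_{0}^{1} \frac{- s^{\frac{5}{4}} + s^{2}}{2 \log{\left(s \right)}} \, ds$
$- \frac{\log{\left(3 \right)}}{2} + \log{\left(2 \right)}$

Consider the one-parameter family: let $I(a) = \int_{0}^{1} \frac{s^{2} - s^{a}}{2 \log{\left(s \right)}} \, ds$.

Since $\dfrac{\partial}{\partial a}\,s^{a} = s^{a} \ln s$, the $\ln s$ in the denominator cancels and
$$\frac{dI}{da} = \int_{0}^{1} - \frac{1}{2} s^{a} \, ds = - \frac{1}{2} \left[\frac{s^{a+1}}{a+1}\right]_0^1 = - \frac{1}{2 a + 2}.$$

Integrating with respect to $a$ gives $I(a) = - \frac{\log{\left(a + 1 \right)}}{2} + \frac{\log{\left(3 \right)}}{2} + C$.

At $a = 2$ the integrand is identically $0$, so $I(2) = 0$. The closed form gives $0$, hence $C = 0$.

Setting $a = \frac{5}{4}$:
$$I = - \frac{\log{\left(3 \right)}}{2} + \log{\left(2 \right)}.$$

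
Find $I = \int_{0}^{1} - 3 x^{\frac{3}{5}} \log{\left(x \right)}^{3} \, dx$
$\frac{5625}{2048}$

Start from the elementary integral
$$J(a) = \int_{0}^{1} - 3 x^{a} \, dx = - \frac{3}{a + 1}.$$

Differentiating under the integral sign brings down a factor of $\ln x$:
$$\frac{dJ}{da} = \int_{0}^{1} - 3 x^{a} \log{\left(x \right)} \, dx = \frac{3}{\left(a + 1\right)^{2}}.$$

Repeating $3$ times in total — each differentiation brings down another $\ln x$ — gives
$$\frac{d^{3}J}{da^{3}} = \int_{0}^{1} - 3 x^{a} \log{\left(x \right)}^{3} \, dx = \frac{18}{\left(a + 1\right)^{4}},$$
and the integrand here is exactly the target integrand, so $I = \frac{18}{\left(a + 1\right)^{4}}$.

Setting $a = \frac{3}{5}$:
$$I = \frac{5625}{2048}.$$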